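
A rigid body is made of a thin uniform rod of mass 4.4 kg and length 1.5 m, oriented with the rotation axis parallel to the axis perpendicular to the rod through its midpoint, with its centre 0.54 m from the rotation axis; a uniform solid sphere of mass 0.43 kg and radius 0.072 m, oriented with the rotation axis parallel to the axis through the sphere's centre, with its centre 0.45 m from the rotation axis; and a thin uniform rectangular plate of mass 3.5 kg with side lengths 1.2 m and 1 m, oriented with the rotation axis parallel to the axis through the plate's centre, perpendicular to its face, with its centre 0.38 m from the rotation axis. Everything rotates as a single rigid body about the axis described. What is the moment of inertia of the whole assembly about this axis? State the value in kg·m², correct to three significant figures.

3.41

Thin rod: I_cm = (1/12)ML² = (1/12)(4.4)(1.5)² = 0.825 kg·m²; centre at d = 0.54 m, so I = I_cm + Md² gives I = 0.825 + (4.4)(0.54)² = 2.108 kg·m².
Solid sphere: I_cm = (2/5)MR² = (2/5)(0.43)(0.072)² = 0.00089165 kg·m²; centre at d = 0.45 m, so I = I_cm + Md² gives I = 0.00089165 + (0.43)(0.45)² = 0.087967 kg·m².
Rectangular plate: I_cm = (1/12)M(a²+b²) = (1/12)(3.5)[(1.2)² + (1)²] = 0.71167 kg·m²; centre at d = 0.38 m, so I = I_cm + Md² gives I = 0.71167 + (3.5)(0.38)² = 1.2171 kg·m².
Total I = 2.108 + 0.087967 + 1.2171 = 3.4131 kg·m².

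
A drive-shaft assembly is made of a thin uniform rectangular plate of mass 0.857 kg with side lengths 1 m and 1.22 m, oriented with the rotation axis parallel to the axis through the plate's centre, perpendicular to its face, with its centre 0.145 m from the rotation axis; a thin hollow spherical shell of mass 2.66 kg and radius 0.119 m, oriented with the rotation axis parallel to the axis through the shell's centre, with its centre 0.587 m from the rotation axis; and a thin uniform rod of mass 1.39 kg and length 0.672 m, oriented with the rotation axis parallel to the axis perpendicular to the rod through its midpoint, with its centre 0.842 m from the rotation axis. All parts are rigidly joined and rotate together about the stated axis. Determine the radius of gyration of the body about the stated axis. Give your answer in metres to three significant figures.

0.666

Rectangular plate: I_cm = (1/12)M(a²+b²) = (1/12)(0.857)[(1)² + (1.22)²] = 0.17771 kg m²; centre at d = 0.145 m, so I = I_cm + Md² gives I = 0.17771 + (0.857)(0.145)² = 0.19573 kg m².
Spherical shell: I_cm = (2/3)MR² = (2/3)(2.66)(0.119)² = 0.025112 kg m²; centre at d = 0.587 m, so I = I_cm + Md² gives I = 0.025112 + (2.66)(0.587)² = 0.94167 kg m².
Thin rod: I_cm = (1/12)ML² = (1/12)(1.39)(0.672)² = 0.052308 kg m²; centre at d = 0.842 m, so I = I_cm + Md² gives I = 0.052308 + (1.39)(0.842)² = 1.0378 kg m².
Total I = 2.1752 kg m²; total mass M = 4.907 kg.
k = √(I/M) = √(2.1752/4.907) = 0.66579 m.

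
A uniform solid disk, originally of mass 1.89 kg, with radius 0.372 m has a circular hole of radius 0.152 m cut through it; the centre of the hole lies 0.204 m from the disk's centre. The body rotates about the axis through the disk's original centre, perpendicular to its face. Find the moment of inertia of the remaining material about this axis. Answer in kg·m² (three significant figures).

Unpierced body about its centre: I₀ = (1/2)MR² = (1/2)(1.89)(0.372)² = 0.13077 kg·m².
The removed disk has mass m = M·(r/R)² = (1.89)(0.152/0.372)² = 0.31555 kg (same uniform areal density).
Its moment of inertia about the rotation axis (parallel-axis theorem): I_hole = (1/2)mr² + md² = (1/2)(0.31555)(0.152)² + (0.31555)(0.204)² = 0.016777 kg·m².
Treating the hole as negative mass, I = I₀ − I_hole = 0.13077 − 0.016777 = 0.114 kg·m².

0.114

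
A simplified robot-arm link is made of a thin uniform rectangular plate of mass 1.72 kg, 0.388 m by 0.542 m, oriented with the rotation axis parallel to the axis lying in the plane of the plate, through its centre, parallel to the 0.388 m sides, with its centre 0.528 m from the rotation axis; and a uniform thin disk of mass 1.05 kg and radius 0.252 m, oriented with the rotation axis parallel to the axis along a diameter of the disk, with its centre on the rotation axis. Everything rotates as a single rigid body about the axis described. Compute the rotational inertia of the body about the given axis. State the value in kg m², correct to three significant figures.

0.538

Rectangular plate: I_cm = (1/12)Mb² = (1/12)(1.72)(0.542)² = 0.042106 kg m²; centre at d = 0.528 m, so I = I_cm + Md² gives I = 0.042106 + (1.72)(0.528)² = 0.52161 kg m².
Thin disk: I_cm = (1/4)MR² = (1/4)(1.05)(0.252)² = 0.01667 kg m²; axis through the centre, so I = 0.01667 kg m².
Total I = 0.52161 + 0.01667 = 0.53828 kg m².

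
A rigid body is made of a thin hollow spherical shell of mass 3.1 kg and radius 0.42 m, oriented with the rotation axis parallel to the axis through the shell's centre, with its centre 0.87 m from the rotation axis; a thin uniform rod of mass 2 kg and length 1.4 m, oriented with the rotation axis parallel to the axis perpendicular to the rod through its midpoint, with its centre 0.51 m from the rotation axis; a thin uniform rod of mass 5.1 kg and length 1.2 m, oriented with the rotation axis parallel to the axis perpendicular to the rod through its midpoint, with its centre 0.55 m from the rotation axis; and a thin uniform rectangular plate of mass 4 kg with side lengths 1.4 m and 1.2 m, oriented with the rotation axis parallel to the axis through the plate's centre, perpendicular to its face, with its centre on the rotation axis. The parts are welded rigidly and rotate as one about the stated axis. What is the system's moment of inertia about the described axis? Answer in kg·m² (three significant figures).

6.85

Spherical shell: I_cm = (2/3)MR² = (2/3)(3.1)(0.42)² = 0.36456 kg·m²; centre at d = 0.87 m, so the parallel axis theorem gives I = 0.36456 + (3.1)(0.87)² = 2.7109 kg·m².
Thin rod: I_cm = (1/12)ML² = (1/12)(2)(1.4)² = 0.32667 kg·m²; centre at d = 0.51 m, so the parallel axis theorem gives I = 0.32667 + (2)(0.51)² = 0.84687 kg·m².
Thin rod: I_cm = (1/12)ML² = (1/12)(5.1)(1.2)² = 0.612 kg·m²; centre at d = 0.55 m, so the parallel axis theorem gives I = 0.612 + (5.1)(0.55)² = 2.1547 kg·m².
Rectangular plate: I_cm = (1/12)M(a²+b²) = (1/12)(4)[(1.4)² + (1.2)²] = 1.1333 kg·m²; axis through the centre, so I = 1.1333 kg·m².
Total I = 2.7109 + 0.84687 + 2.1547 + 1.1333 = 6.8459 kg·m².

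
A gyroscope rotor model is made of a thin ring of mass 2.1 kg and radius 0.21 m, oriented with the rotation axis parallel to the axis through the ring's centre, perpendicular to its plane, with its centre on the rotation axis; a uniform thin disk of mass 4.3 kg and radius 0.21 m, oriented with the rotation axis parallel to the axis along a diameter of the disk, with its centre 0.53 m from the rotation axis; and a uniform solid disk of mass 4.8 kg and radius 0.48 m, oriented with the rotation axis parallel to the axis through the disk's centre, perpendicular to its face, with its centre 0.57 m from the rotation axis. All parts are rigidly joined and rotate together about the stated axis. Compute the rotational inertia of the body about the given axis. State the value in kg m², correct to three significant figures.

Thin ring: I_cm = MR² = (2.1)(0.21)² = 0.09261 kg m²; axis through the centre, so I = 0.09261 kg m².
Thin disk: I_cm = (1/4)MR² = (1/4)(4.3)(0.21)² = 0.047407 kg m²; centre at d = 0.53 m, so the parallel axis theorem gives I = 0.047407 + (4.3)(0.53)² = 1.2553 kg m².
Solid disk: I_cm = (1/2)MR² = (1/2)(4.8)(0.48)² = 0.55296 kg m²; centre at d = 0.57 m, so the parallel axis theorem gives I = 0.55296 + (4.8)(0.57)² = 2.1125 kg m².
Total I = 0.09261 + 1.2553 + 2.1125 = 3.4604 kg m².

3.46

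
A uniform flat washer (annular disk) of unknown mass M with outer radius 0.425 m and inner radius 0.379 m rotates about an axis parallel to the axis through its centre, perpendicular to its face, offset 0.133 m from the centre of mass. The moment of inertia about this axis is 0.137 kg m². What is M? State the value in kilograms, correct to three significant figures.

I = I_cm + Md² = (1/2)M(R²+r²) + Md² = M·[0.5·[(0.425)² + (0.379)²] + (0.133)²] = M·0.17982.
So M = 0.137 / 0.17982 = 0.76186 kg.

0.762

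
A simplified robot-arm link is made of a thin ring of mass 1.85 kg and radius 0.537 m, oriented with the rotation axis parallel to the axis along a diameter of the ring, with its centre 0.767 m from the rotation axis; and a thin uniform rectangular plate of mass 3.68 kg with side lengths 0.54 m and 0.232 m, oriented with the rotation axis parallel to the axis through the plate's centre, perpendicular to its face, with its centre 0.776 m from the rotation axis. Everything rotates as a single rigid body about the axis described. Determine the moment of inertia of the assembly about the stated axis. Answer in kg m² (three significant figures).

3.68

Thin ring: I_cm = (1/2)MR² = (1/2)(1.85)(0.537)² = 0.26674 kg m²; centre at d = 0.767 m, so the parallel axis theorem gives I = 0.26674 + (1.85)(0.767)² = 1.3551 kg m².
Rectangular plate: I_cm = (1/12)M(a²+b²) = (1/12)(3.68)[(0.54)² + (0.232)²] = 0.10593 kg m²; centre at d = 0.776 m, so the parallel axis theorem gives I = 0.10593 + (3.68)(0.776)² = 2.3219 kg m².
Total I = 1.3551 + 2.3219 = 3.677 kg m².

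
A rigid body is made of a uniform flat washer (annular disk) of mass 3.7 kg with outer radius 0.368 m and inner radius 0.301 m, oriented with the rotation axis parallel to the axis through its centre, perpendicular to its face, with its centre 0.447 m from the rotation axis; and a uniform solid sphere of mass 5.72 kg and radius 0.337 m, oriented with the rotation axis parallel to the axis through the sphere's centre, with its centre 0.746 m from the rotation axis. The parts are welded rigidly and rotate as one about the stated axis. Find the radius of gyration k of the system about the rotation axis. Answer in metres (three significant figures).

Annular disk: I_cm = (1/2)M(R²+r²) = (1/2)(3.7)[(0.368)² + (0.301)²] = 0.41815 kg m²; centre at d = 0.447 m, so the parallel axis theorem gives I = 0.41815 + (3.7)(0.447)² = 1.1574 kg m².
Solid sphere: I_cm = (2/5)MR² = (2/5)(5.72)(0.337)² = 0.25985 kg m²; centre at d = 0.746 m, so the parallel axis theorem gives I = 0.25985 + (5.72)(0.746)² = 3.4431 kg m².
Total I = 4.6006 kg m²; total mass M = 9.42 kg.
k = √(I/M) = √(4.6006/9.42) = 0.69884 m.

0.699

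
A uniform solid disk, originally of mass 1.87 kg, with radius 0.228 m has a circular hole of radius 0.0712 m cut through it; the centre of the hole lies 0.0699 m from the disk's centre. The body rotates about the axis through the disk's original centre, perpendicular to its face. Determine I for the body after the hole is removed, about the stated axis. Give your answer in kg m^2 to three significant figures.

0.0473

Unpierced body about its centre: I₀ = (1/2)MR² = (1/2)(1.87)(0.228)² = 0.048605 kg m^2.
The removed disk has mass m = M·(r/R)² = (1.87)(0.0712/0.228)² = 0.18236 kg (same uniform areal density).
Its moment of inertia about the rotation axis (parallel-axis theorem): I_hole = (1/2)mr² + md² = (1/2)(0.18236)(0.0712)² + (0.18236)(0.0699)² = 0.0013533 kg m^2.
Treating the hole as negative mass, I = I₀ − I_hole = 0.048605 − 0.0013533 = 0.047252 kg m^2.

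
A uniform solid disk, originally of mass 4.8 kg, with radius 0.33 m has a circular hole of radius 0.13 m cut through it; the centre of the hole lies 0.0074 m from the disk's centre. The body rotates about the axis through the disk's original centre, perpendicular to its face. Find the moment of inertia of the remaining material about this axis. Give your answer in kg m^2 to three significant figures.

Unpierced body about its centre: I₀ = (1/2)MR² = (1/2)(4.8)(0.33)² = 0.26136 kg m^2.
The removed disk has mass m = M·(r/R)² = (4.8)(0.13/0.33)² = 0.7449 kg (same uniform areal density).
Its moment of inertia about the rotation axis (parallel-axis theorem): I_hole = (1/2)mr² + md² = (1/2)(0.7449)(0.13)² + (0.7449)(0.0074)² = 0.0063352 kg m^2.
Treating the hole as negative mass, I = I₀ − I_hole = 0.26136 − 0.0063352 = 0.25502 kg m^2.

0.255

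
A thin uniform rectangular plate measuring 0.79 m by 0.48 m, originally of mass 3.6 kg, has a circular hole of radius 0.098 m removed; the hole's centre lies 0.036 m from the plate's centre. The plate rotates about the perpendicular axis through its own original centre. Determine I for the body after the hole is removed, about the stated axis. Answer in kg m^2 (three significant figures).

Unpierced body about its centre: I₀ = (1/12)M(a²+b²) = (1/12)(3.6)[(0.79)² + (0.48)²] = 0.25635 kg m^2.
The removed disk has mass m = M·πr²/(ab) = (3.6)·π(0.098)²/(0.79·0.48) = 0.28644 kg (same uniform areal density).
Its moment of inertia about the rotation axis (parallel-axis theorem): I_hole = (1/2)mr² + md² = (1/2)(0.28644)(0.098)² + (0.28644)(0.036)² = 0.0017467 kg m^2.
Treating the hole as negative mass, I = I₀ − I_hole = 0.25635 − 0.0017467 = 0.2546 kg m^2.

0.255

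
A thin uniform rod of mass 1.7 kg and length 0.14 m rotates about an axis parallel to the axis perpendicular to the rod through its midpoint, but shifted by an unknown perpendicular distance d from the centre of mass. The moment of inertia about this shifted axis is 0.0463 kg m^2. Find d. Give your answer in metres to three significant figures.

0.160

About the centre-of-mass axis, I_cm = (1/12)ML² = (1/12)(1.7)(0.14)² = 0.0027767 kg m^2.
Parallel axis theorem: I = I_cm + Md², so Md² = 0.0463 − 0.0027767 = 0.043523 kg m^2.
d = √(0.043523 / 1.7) = 0.16001 m.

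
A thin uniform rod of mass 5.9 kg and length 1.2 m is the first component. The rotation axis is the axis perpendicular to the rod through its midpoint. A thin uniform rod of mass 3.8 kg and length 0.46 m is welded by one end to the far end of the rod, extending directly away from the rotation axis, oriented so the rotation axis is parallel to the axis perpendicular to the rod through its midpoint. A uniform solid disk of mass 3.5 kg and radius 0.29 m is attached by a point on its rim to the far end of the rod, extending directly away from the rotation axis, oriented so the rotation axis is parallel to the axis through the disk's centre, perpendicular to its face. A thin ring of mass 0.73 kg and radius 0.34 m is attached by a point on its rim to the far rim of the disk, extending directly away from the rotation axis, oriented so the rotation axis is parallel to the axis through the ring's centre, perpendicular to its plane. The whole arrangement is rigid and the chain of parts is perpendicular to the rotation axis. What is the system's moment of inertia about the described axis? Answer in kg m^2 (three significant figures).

Thin rod: I_cm = (1/12)ML² = (1/12)(5.9)(1.2)² = 0.708 kg m^2; axis through the centre, so I = 0.708 kg m^2.
Thin rod: I_cm = (1/12)ML² = (1/12)(3.8)(0.46)² = 0.067007 kg m^2; centre at d = 0.6 + 0.23 = 0.83 m, so I = I_cm + Md² gives I = 0.067007 + (3.8)(0.83)² = 2.6848 kg m^2.
Solid disk: I_cm = (1/2)MR² = (1/2)(3.5)(0.29)² = 0.14718 kg m^2; centre at d = 0.6 + 0.23 + 0.23 + 0.29 = 1.35 m, so I = I_cm + Md² gives I = 0.14718 + (3.5)(1.35)² = 6.5259 kg m^2.
Thin ring: I_cm = MR² = (0.73)(0.34)² = 0.084388 kg m^2; centre at d = 0.6 + 0.23 + 0.23 + 0.29 + 0.29 + 0.34 = 1.98 m, so I = I_cm + Md² gives I = 0.084388 + (0.73)(1.98)² = 2.9463 kg m^2.
Total I = 0.708 + 2.6848 + 6.5259 + 2.9463 = 12.865 kg m^2.

12.9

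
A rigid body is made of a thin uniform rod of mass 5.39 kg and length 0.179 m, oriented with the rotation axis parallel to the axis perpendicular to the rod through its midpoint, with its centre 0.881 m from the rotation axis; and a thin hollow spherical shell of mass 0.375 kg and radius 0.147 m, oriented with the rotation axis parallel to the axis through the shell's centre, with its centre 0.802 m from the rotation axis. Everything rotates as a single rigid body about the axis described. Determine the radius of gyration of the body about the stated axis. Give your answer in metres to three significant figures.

Thin rod: I_cm = (1/12)ML² = (1/12)(5.39)(0.179)² = 0.014392 kg m^2; centre at d = 0.881 m, so I = I_cm + Md² gives I = 0.014392 + (5.39)(0.881)² = 4.1979 kg m^2.
Spherical shell: I_cm = (2/3)MR² = (2/3)(0.375)(0.147)² = 0.0054022 kg m^2; centre at d = 0.802 m, so I = I_cm + Md² gives I = 0.0054022 + (0.375)(0.802)² = 0.2466 kg m^2.
Total I = 4.4445 kg m^2; total mass M = 5.765 kg.
k = √(I/M) = √(4.4445/5.765) = 0.87804 m.

0.878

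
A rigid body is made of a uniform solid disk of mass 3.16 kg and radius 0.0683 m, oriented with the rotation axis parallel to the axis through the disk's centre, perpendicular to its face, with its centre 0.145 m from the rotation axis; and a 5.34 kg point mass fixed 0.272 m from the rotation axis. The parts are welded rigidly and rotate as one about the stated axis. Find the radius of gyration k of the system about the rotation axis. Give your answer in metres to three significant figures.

0.235

Solid disk: I_cm = (1/2)MR² = (1/2)(3.16)(0.0683)² = 0.0073705 kg·m²; centre at d = 0.145 m, so the parallel axis theorem gives I = 0.0073705 + (3.16)(0.145)² = 0.07381 kg·m².
Point mass: I_cm = 0; centre at d = 0.272 m, so the parallel axis theorem gives I = 0 + (5.34)(0.272)² = 0.39507 kg·m².
Total I = 0.46888 kg·m²; total mass M = 8.5 kg.
k = √(I/M) = √(0.46888/8.5) = 0.23487 m.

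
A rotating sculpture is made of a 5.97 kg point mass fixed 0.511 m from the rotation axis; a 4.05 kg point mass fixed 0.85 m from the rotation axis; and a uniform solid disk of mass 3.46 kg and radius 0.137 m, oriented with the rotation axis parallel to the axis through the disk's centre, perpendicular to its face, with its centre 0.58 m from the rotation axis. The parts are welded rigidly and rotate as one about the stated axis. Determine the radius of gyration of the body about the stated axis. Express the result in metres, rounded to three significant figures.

0.649

Point mass: I_cm = 0; centre at d = 0.511 m, so the parallel axis theorem gives I = 0 + (5.97)(0.511)² = 1.5589 kg m^2.
Point mass: I_cm = 0; centre at d = 0.85 m, so the parallel axis theorem gives I = 0 + (4.05)(0.85)² = 2.9261 kg m^2.
Solid disk: I_cm = (1/2)MR² = (1/2)(3.46)(0.137)² = 0.03247 kg m^2; centre at d = 0.58 m, so the parallel axis theorem gives I = 0.03247 + (3.46)(0.58)² = 1.1964 kg m^2.
Total I = 5.6814 kg m^2; total mass M = 13.48 kg.
k = √(I/M) = √(5.6814/13.48) = 0.64921 m.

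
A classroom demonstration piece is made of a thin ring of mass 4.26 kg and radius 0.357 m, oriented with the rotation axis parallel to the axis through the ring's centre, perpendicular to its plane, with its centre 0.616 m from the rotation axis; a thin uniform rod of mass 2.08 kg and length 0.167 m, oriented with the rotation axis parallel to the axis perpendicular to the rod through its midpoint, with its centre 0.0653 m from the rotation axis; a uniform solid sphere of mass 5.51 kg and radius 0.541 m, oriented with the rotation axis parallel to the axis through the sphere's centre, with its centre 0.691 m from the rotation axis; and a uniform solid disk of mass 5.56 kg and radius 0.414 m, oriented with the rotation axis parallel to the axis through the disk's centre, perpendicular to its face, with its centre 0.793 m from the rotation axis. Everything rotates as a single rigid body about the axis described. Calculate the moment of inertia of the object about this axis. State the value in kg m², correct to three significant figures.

Thin ring: I_cm = MR² = (4.26)(0.357)² = 0.54293 kg m²; centre at d = 0.616 m, so the parallel axis theorem gives I = 0.54293 + (4.26)(0.616)² = 2.1594 kg m².
Thin rod: I_cm = (1/12)ML² = (1/12)(2.08)(0.167)² = 0.0048341 kg m²; centre at d = 0.0653 m, so the parallel axis theorem gives I = 0.0048341 + (2.08)(0.0653)² = 0.013703 kg m².
Solid sphere: I_cm = (2/5)MR² = (2/5)(5.51)(0.541)² = 0.64507 kg m²; centre at d = 0.691 m, so the parallel axis theorem gives I = 0.64507 + (5.51)(0.691)² = 3.276 kg m².
Solid disk: I_cm = (1/2)MR² = (1/2)(5.56)(0.414)² = 0.47648 kg m²; centre at d = 0.793 m, so the parallel axis theorem gives I = 0.47648 + (5.56)(0.793)² = 3.9729 kg m².
Total I = 2.1594 + 0.013703 + 3.276 + 3.9729 = 9.422 kg m².

9.42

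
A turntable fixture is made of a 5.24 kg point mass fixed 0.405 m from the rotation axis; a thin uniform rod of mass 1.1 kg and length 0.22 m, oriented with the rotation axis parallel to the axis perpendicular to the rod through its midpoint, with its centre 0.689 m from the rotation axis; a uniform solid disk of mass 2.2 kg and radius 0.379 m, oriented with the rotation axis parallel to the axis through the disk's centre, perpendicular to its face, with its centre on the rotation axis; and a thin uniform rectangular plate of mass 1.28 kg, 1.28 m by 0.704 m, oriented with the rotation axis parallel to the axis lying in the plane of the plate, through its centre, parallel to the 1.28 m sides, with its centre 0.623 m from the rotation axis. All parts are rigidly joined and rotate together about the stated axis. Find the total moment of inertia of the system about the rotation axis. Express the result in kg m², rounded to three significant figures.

2.09

Point mass: I_cm = 0; centre at d = 0.405 m, so I = I_cm + Md² gives I = 0 + (5.24)(0.405)² = 0.85949 kg m².
Thin rod: I_cm = (1/12)ML² = (1/12)(1.1)(0.22)² = 0.0044367 kg m²; centre at d = 0.689 m, so I = I_cm + Md² gives I = 0.0044367 + (1.1)(0.689)² = 0.52663 kg m².
Solid disk: I_cm = (1/2)MR² = (1/2)(2.2)(0.379)² = 0.15801 kg m²; axis through the centre, so I = 0.15801 kg m².
Rectangular plate: I_cm = (1/12)Mb² = (1/12)(1.28)(0.704)² = 0.052866 kg m²; centre at d = 0.623 m, so I = I_cm + Md² gives I = 0.052866 + (1.28)(0.623)² = 0.54967 kg m².
Total I = 0.85949 + 0.52663 + 0.15801 + 0.54967 = 2.0938 kg m².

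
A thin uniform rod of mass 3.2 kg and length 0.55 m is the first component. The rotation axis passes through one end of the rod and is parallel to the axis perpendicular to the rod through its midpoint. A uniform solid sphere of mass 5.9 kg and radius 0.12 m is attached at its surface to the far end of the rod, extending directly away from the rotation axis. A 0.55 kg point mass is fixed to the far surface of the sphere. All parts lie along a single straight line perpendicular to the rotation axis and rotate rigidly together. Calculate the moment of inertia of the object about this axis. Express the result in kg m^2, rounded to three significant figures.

3.35

Thin rod: I_cm = (1/12)ML² = (1/12)(3.2)(0.55)² = 0.080667 kg m^2; centre at d = 0.275 m, so the parallel axis theorem gives I = 0.080667 + (3.2)(0.275)² = 0.32267 kg m^2.
Solid sphere: I_cm = (2/5)MR² = (2/5)(5.9)(0.12)² = 0.033984 kg m^2; centre at d = 0.275 + 0.275 + 0.12 = 0.67 m, so the parallel axis theorem gives I = 0.033984 + (5.9)(0.67)² = 2.6825 kg m^2.
Point mass: I_cm = 0; centre at d = 0.275 + 0.275 + 0.12 + 0.12 = 0.79 m, so the parallel axis theorem gives I = 0 + (0.55)(0.79)² = 0.34326 kg m^2.
Total I = 0.32267 + 2.6825 + 0.34326 = 3.3484 kg m^2.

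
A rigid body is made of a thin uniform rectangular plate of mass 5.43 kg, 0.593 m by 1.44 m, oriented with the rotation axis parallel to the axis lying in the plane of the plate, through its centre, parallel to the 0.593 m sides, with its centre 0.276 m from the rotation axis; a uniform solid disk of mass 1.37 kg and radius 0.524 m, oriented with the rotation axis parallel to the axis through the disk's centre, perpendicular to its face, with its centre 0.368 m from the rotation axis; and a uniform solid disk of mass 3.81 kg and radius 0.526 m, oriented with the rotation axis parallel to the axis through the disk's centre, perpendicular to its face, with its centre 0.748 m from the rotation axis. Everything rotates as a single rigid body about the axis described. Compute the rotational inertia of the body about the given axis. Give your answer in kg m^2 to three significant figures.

Rectangular plate: I_cm = (1/12)Mb² = (1/12)(5.43)(1.44)² = 0.9383 kg m^2; centre at d = 0.276 m, so the parallel axis theorem gives I = 0.9383 + (5.43)(0.276)² = 1.3519 kg m^2.
Solid disk: I_cm = (1/2)MR² = (1/2)(1.37)(0.524)² = 0.18808 kg m^2; centre at d = 0.368 m, so the parallel axis theorem gives I = 0.18808 + (1.37)(0.368)² = 0.37362 kg m^2.
Solid disk: I_cm = (1/2)MR² = (1/2)(3.81)(0.526)² = 0.52707 kg m^2; centre at d = 0.748 m, so the parallel axis theorem gives I = 0.52707 + (3.81)(0.748)² = 2.6588 kg m^2.
Total I = 1.3519 + 0.37362 + 2.6588 = 4.3843 kg m^2.

4.38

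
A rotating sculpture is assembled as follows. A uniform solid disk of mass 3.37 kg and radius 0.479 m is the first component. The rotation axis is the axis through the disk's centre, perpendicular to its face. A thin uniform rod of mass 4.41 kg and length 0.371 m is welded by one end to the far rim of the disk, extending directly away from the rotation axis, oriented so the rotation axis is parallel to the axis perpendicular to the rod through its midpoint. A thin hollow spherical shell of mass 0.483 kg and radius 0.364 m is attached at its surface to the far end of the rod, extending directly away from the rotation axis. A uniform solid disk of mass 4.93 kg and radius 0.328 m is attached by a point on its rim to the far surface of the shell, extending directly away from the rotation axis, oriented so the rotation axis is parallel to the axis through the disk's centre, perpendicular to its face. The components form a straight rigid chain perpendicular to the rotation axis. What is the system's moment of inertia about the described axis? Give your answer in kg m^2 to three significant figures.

Solid disk: I_cm = (1/2)MR² = (1/2)(3.37)(0.479)² = 0.38661 kg m^2; axis through the centre, so I = 0.38661 kg m^2.
Thin rod: I_cm = (1/12)ML² = (1/12)(4.41)(0.371)² = 0.050583 kg m^2; centre at d = 0.479 + 0.1855 = 0.6645 m, so the parallel axis theorem gives I = 0.050583 + (4.41)(0.6645)² = 1.9979 kg m^2.
Spherical shell: I_cm = (2/3)MR² = (2/3)(0.483)(0.364)² = 0.042664 kg m^2; centre at d = 0.479 + 0.1855 + 0.1855 + 0.364 = 1.214 m, so the parallel axis theorem gives I = 0.042664 + (0.483)(1.214)² = 0.75451 kg m^2.
Solid disk: I_cm = (1/2)MR² = (1/2)(4.93)(0.328)² = 0.26519 kg m^2; centre at d = 0.479 + 0.1855 + 0.1855 + 0.364 + 0.364 + 0.328 = 1.906 m, so the parallel axis theorem gives I = 0.26519 + (4.93)(1.906)² = 18.175 kg m^2.
Total I = 0.38661 + 1.9979 + 0.75451 + 18.175 = 21.314 kg m^2.

21.3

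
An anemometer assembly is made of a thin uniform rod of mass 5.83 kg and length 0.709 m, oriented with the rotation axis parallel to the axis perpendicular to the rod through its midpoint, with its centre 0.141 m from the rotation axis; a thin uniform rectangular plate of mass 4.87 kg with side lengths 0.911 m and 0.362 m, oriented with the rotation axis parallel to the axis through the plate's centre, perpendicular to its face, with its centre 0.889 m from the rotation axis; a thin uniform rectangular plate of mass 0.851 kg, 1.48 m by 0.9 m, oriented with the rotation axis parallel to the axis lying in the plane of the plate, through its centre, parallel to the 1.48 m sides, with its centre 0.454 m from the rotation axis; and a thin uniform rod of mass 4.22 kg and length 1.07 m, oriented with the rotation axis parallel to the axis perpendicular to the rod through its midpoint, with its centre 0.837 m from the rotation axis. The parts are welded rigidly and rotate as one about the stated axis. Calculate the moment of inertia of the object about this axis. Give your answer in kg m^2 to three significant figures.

8.19

Thin rod: I_cm = (1/12)ML² = (1/12)(5.83)(0.709)² = 0.24422 kg m^2; centre at d = 0.141 m, so the parallel axis theorem gives I = 0.24422 + (5.83)(0.141)² = 0.36013 kg m^2.
Rectangular plate: I_cm = (1/12)M(a²+b²) = (1/12)(4.87)[(0.911)² + (0.362)²] = 0.38999 kg m^2; centre at d = 0.889 m, so the parallel axis theorem gives I = 0.38999 + (4.87)(0.889)² = 4.2389 kg m^2.
Rectangular plate: I_cm = (1/12)Mb² = (1/12)(0.851)(0.9)² = 0.057442 kg m^2; centre at d = 0.454 m, so the parallel axis theorem gives I = 0.057442 + (0.851)(0.454)² = 0.23285 kg m^2.
Thin rod: I_cm = (1/12)ML² = (1/12)(4.22)(1.07)² = 0.40262 kg m^2; centre at d = 0.837 m, so the parallel axis theorem gives I = 0.40262 + (4.22)(0.837)² = 3.359 kg m^2.
Total I = 0.36013 + 4.2389 + 0.23285 + 3.359 = 8.1909 kg m^2.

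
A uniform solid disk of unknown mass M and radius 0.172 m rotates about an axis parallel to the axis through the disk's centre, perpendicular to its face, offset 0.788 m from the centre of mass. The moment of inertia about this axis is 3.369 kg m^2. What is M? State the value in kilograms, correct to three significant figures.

I = I_cm + Md² = (1/2)MR² + Md² = M·[0.5·(0.172)² + (0.788)²] = M·0.63574.
So M = 3.369 / 0.63574 = 5.2994 kg.

5.30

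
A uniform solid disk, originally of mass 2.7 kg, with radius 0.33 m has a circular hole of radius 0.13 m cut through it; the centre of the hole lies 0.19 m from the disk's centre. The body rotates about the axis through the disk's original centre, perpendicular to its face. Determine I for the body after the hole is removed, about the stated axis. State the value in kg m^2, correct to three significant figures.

Unpierced body about its centre: I₀ = (1/2)MR² = (1/2)(2.7)(0.33)² = 0.14702 kg m^2.
The removed disk has mass m = M·(r/R)² = (2.7)(0.13/0.33)² = 0.41901 kg (same uniform areal density).
Its moment of inertia about the rotation axis (parallel-axis theorem): I_hole = (1/2)mr² + md² = (1/2)(0.41901)(0.13)² + (0.41901)(0.19)² = 0.018667 kg m^2.
Treating the hole as negative mass, I = I₀ − I_hole = 0.14702 − 0.018667 = 0.12835 kg m^2.

0.128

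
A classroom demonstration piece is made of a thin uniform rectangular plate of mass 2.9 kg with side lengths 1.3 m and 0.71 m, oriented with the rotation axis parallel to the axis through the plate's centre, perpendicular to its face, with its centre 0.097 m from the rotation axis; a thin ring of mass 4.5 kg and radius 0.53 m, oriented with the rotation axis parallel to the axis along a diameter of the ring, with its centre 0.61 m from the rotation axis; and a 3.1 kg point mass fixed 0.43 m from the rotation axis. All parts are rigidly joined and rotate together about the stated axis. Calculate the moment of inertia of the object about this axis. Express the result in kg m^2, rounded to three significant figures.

Rectangular plate: I_cm = (1/12)M(a²+b²) = (1/12)(2.9)[(1.3)² + (0.71)²] = 0.53024 kg m^2; centre at d = 0.097 m, so the parallel axis theorem gives I = 0.53024 + (2.9)(0.097)² = 0.55753 kg m^2.
Thin ring: I_cm = (1/2)MR² = (1/2)(4.5)(0.53)² = 0.63203 kg m^2; centre at d = 0.61 m, so the parallel axis theorem gives I = 0.63203 + (4.5)(0.61)² = 2.3065 kg m^2.
Point mass: I_cm = 0; centre at d = 0.43 m, so the parallel axis theorem gives I = 0 + (3.1)(0.43)² = 0.57319 kg m^2.
Total I = 0.55753 + 2.3065 + 0.57319 = 3.4372 kg m^2.

3.44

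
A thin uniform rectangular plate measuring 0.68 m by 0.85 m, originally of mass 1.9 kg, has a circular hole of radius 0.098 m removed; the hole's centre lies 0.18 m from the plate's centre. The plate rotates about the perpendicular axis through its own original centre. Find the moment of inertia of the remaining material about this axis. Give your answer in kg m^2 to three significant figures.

Unpierced body about its centre: I₀ = (1/12)M(a²+b²) = (1/12)(1.9)[(0.68)² + (0.85)²] = 0.18761 kg m^2.
The removed disk has mass m = M·πr²/(ab) = (1.9)·π(0.098)²/(0.68·0.85) = 0.099181 kg (same uniform areal density).
Its moment of inertia about the rotation axis (parallel-axis theorem): I_hole = (1/2)mr² + md² = (1/2)(0.099181)(0.098)² + (0.099181)(0.18)² = 0.0036897 kg m^2.
Treating the hole as negative mass, I = I₀ − I_hole = 0.18761 − 0.0036897 = 0.18392 kg m^2.

0.184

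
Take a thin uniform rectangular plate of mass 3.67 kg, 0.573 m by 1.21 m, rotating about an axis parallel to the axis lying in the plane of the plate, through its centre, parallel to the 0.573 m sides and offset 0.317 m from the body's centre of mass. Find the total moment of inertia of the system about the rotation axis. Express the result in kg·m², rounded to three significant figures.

I_cm = (1/12)Mb² = (1/12)(3.67)(1.21)² = 0.44777 kg·m²; centre at d = 0.317 m, so I = I_cm + Md² gives I = 0.44777 + (3.67)(0.317)² = 0.81657 kg·m².

0.817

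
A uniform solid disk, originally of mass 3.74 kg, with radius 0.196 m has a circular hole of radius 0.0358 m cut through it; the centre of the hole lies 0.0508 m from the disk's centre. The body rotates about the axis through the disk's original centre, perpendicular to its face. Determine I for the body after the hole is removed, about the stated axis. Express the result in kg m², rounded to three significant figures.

Unpierced body about its centre: I₀ = (1/2)MR² = (1/2)(3.74)(0.196)² = 0.071838 kg m².
The removed disk has mass m = M·(r/R)² = (3.74)(0.0358/0.196)² = 0.12477 kg (same uniform areal density).
Its moment of inertia about the rotation axis (parallel-axis theorem): I_hole = (1/2)mr² + md² = (1/2)(0.12477)(0.0358)² + (0.12477)(0.0508)² = 0.00040196 kg m².
Treating the hole as negative mass, I = I₀ − I_hole = 0.071838 − 0.00040196 = 0.071436 kg m².

0.0714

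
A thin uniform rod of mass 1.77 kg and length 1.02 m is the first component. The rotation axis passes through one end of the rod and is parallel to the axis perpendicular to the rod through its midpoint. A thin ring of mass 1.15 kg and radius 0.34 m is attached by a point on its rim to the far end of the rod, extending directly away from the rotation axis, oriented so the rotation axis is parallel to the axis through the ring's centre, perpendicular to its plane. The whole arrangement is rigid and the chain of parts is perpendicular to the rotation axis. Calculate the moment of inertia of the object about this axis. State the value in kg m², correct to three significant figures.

Thin rod: I_cm = (1/12)ML² = (1/12)(1.77)(1.02)² = 0.15346 kg m²; centre at d = 0.51 m, so I = I_cm + Md² gives I = 0.15346 + (1.77)(0.51)² = 0.61384 kg m².
Thin ring: I_cm = MR² = (1.15)(0.34)² = 0.13294 kg m²; centre at d = 0.51 + 0.51 + 0.34 = 1.36 m, so I = I_cm + Md² gives I = 0.13294 + (1.15)(1.36)² = 2.26 kg m².
Total I = 0.61384 + 2.26 = 2.8738 kg m².

2.87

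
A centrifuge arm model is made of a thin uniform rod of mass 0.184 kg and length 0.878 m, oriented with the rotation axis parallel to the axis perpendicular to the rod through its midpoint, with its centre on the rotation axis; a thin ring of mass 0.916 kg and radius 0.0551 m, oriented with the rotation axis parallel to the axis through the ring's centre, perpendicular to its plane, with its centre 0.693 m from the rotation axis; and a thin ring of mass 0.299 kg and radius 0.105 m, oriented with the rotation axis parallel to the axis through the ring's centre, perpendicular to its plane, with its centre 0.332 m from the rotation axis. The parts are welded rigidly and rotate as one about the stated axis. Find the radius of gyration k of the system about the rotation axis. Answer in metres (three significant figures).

0.592

Thin rod: I_cm = (1/12)ML² = (1/12)(0.184)(0.878)² = 0.01182 kg m^2; axis through the centre, so I = 0.01182 kg m^2.
Thin ring: I_cm = MR² = (0.916)(0.0551)² = 0.002781 kg m^2; centre at d = 0.693 m, so I = I_cm + Md² gives I = 0.002781 + (0.916)(0.693)² = 0.44269 kg m^2.
Thin ring: I_cm = MR² = (0.299)(0.105)² = 0.0032965 kg m^2; centre at d = 0.332 m, so I = I_cm + Md² gives I = 0.0032965 + (0.299)(0.332)² = 0.036253 kg m^2.
Total I = 0.49076 kg m^2; total mass M = 1.399 kg.
k = √(I/M) = √(0.49076/1.399) = 0.59228 m.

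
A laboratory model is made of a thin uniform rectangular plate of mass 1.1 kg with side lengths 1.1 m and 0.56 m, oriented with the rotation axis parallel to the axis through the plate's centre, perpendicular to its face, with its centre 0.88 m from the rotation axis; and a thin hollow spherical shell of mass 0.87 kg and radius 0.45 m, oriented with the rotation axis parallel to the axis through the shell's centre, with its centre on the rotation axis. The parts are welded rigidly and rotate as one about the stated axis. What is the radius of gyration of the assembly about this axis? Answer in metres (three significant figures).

0.750

Rectangular plate: I_cm = (1/12)M(a²+b²) = (1/12)(1.1)[(1.1)² + (0.56)²] = 0.13966 kg·m²; centre at d = 0.88 m, so I = I_cm + Md² gives I = 0.13966 + (1.1)(0.88)² = 0.9915 kg·m².
Spherical shell: I_cm = (2/3)MR² = (2/3)(0.87)(0.45)² = 0.11745 kg·m²; axis through the centre, so I = 0.11745 kg·m².
Total I = 1.109 kg·m²; total mass M = 1.97 kg.
k = √(I/M) = √(1.109/1.97) = 0.75028 m.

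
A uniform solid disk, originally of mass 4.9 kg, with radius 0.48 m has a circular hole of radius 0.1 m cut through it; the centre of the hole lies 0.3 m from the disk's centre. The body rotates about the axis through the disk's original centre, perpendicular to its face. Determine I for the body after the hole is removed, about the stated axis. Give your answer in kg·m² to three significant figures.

0.544

Unpierced body about its centre: I₀ = (1/2)MR² = (1/2)(4.9)(0.48)² = 0.56448 kg·m².
The removed disk has mass m = M·(r/R)² = (4.9)(0.1/0.48)² = 0.21267 kg (same uniform areal density).
Its moment of inertia about the rotation axis (parallel-axis theorem): I_hole = (1/2)mr² + md² = (1/2)(0.21267)(0.1)² + (0.21267)(0.3)² = 0.020204 kg·m².
Treating the hole as negative mass, I = I₀ − I_hole = 0.56448 − 0.020204 = 0.54428 kg·m².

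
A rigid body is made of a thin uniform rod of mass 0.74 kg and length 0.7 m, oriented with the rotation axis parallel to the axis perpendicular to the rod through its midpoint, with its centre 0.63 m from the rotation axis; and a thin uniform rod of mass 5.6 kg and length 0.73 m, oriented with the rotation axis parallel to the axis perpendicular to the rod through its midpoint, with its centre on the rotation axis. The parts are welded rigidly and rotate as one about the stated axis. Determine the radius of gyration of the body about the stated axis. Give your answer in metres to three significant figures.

0.301

Thin rod: I_cm = (1/12)ML² = (1/12)(0.74)(0.7)² = 0.030217 kg m^2; centre at d = 0.63 m, so I = I_cm + Md² gives I = 0.030217 + (0.74)(0.63)² = 0.32392 kg m^2.
Thin rod: I_cm = (1/12)ML² = (1/12)(5.6)(0.73)² = 0.24869 kg m^2; axis through the centre, so I = 0.24869 kg m^2.
Total I = 0.57261 kg m^2; total mass M = 6.34 kg.
k = √(I/M) = √(0.57261/6.34) = 0.30053 m.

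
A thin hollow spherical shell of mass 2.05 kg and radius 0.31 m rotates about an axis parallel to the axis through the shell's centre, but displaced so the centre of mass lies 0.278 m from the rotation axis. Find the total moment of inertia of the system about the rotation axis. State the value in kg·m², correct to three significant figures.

I_cm = (2/3)MR² = (2/3)(2.05)(0.31)² = 0.13134 kg·m²; centre at d = 0.278 m, so the parallel axis theorem gives I = 0.13134 + (2.05)(0.278)² = 0.28977 kg·m².

0.290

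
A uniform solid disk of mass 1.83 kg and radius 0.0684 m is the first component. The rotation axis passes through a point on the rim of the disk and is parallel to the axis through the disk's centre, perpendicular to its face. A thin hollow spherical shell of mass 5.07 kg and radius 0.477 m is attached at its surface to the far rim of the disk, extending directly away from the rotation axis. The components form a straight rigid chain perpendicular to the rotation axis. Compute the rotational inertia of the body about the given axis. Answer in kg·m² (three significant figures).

Solid disk: I_cm = (1/2)MR² = (1/2)(1.83)(0.0684)² = 0.0042809 kg·m²; centre at d = 0.0684 m, so the parallel axis theorem gives I = 0.0042809 + (1.83)(0.0684)² = 0.012843 kg·m².
Spherical shell: I_cm = (2/3)MR² = (2/3)(5.07)(0.477)² = 0.76905 kg·m²; centre at d = 0.0684 + 0.0684 + 0.477 = 0.6138 m, so the parallel axis theorem gives I = 0.76905 + (5.07)(0.6138)² = 2.6792 kg·m².
Total I = 0.012843 + 2.6792 = 2.692 kg·m².

2.69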